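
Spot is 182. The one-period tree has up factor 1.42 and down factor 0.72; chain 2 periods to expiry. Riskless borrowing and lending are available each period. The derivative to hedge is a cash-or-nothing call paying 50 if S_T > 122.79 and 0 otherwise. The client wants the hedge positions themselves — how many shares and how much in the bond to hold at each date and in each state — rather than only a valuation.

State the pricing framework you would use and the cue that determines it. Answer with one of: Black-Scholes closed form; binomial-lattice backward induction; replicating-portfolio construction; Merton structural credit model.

framework: replicating-portfolio construction

Key observation: a price alone would not answer the question — the per-node share/bond construction on the spot-182, 1.42/0.72 tree is required, and only the replicating-portfolio method yields it.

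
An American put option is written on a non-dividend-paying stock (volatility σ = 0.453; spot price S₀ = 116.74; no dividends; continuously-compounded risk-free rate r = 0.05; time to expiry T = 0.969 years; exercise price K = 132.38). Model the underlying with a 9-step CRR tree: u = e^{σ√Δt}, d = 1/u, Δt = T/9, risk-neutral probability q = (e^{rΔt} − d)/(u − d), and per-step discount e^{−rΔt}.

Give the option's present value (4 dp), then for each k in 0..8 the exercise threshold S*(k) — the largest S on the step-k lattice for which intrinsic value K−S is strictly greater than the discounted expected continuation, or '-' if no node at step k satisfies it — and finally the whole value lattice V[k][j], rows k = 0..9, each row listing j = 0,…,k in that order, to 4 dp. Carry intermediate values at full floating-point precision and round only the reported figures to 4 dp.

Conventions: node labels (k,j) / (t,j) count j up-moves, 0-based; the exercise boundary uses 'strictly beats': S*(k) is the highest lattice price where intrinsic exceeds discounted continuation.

params: Δt=0.10767 u=1.16026 d=0.86188 q=0.48100 e^(-rΔt)=0.99463
t_9 payoffs: 101.7439 91.1378 76.8600 57.6392 31.7643 0.0000 0.0000 0.0000 0.0000 0.0000
t_8: node(8,0) S=35.5458 payoff=96.8342 vs cont=96.1235 → 96.8342 [stop]  node(8,1) S=47.8515 payoff=84.5285 vs cont=83.8178 → 84.5285 [stop]  node(8,2) S=64.4175 payoff=67.9625 vs cont=67.2518 → 67.9625 [stop]  node(8,3) S=86.7185 payoff=45.6615 vs cont=44.9508 → 45.6615 [stop]  node(8,4) S=116.7400 payoff=15.6400 vs cont=16.3972 → 16.3972 [wait]  node(8,5) S=157.1548 payoff=0.0000 vs cont=0.0000 → 0.0000 [wait]  node(8,6) S=211.5610 payoff=0.0000 vs cont=0.0000 → 0.0000 [wait]  node(8,7) S=284.8024 payoff=0.0000 vs cont=0.0000 → 0.0000 [wait]  node(8,8) S=383.3996 payoff=0.0000 vs cont=0.0000 → 0.0000 [wait]  ⇒ S*(8)=86.7185
t_7: node(7,0) S=41.2422 payoff=91.1378 vs cont=90.4271 → 91.1378 [stop]  node(7,1) S=55.5200 payoff=76.8600 vs cont=76.1492 → 76.8600 [stop]  node(7,2) S=74.7408 payoff=57.6392 vs cont=56.9285 → 57.6392 [stop]  node(7,3) S=100.6157 payoff=31.7643 vs cont=31.4158 → 31.7643 [stop]  node(7,4) S=135.4483 payoff=0.0000 vs cont=8.4645 → 8.4645 [wait]  node(7,5) S=182.3399 payoff=0.0000 vs cont=0.0000 → 0.0000 [wait]  node(7,6) S=245.4651 payoff=0.0000 vs cont=0.0000 → 0.0000 [wait]  node(7,7) S=330.4439 payoff=0.0000 vs cont=0.0000 → 0.0000 [wait]  ⇒ S*(7)=100.6157
t_6: node(6,0) S=47.8515 payoff=84.5285 vs cont=83.8178 → 84.5285 [stop]  node(6,1) S=64.4175 payoff=67.9625 vs cont=67.2518 → 67.9625 [stop]  node(6,2) S=86.7185 payoff=45.6615 vs cont=44.9508 → 45.6615 [stop]  node(6,3) S=116.7400 payoff=15.6400 vs cont=20.4468 → 20.4468 [wait]  node(6,4) S=157.1548 payoff=0.0000 vs cont=4.3695 → 4.3695 [wait]  node(6,5) S=211.5610 payoff=0.0000 vs cont=0.0000 → 0.0000 [wait]  node(6,6) S=284.8024 payoff=0.0000 vs cont=0.0000 → 0.0000 [wait]  ⇒ S*(6)=86.7185
t_5: node(5,0) S=55.5200 payoff=76.8600 vs cont=76.1492 → 76.8600 [stop]  node(5,1) S=74.7408 payoff=57.6392 vs cont=56.9285 → 57.6392 [stop]  node(5,2) S=100.6157 payoff=31.7643 vs cont=33.3532 → 33.3532 [wait]  node(5,3) S=135.4483 payoff=0.0000 vs cont=12.6454 → 12.6454 [wait]  node(5,4) S=182.3399 payoff=0.0000 vs cont=2.2556 → 2.2556 [wait]  node(5,5) S=245.4651 payoff=0.0000 vs cont=0.0000 → 0.0000 [wait]  ⇒ S*(5)=74.7408
t_4: node(4,0) S=64.4175 payoff=67.9625 vs cont=67.2518 → 67.9625 [stop]  node(4,1) S=86.7185 payoff=45.6615 vs cont=45.7109 → 45.7109 [wait]  node(4,2) S=116.7400 payoff=15.6400 vs cont=23.2672 → 23.2672 [wait]  node(4,3) S=157.1548 payoff=0.0000 vs cont=7.6068 → 7.6068 [wait]  node(4,4) S=211.5610 payoff=0.0000 vs cont=1.1644 → 1.1644 [wait]  ⇒ S*(4)=64.4175
t_3: node(3,0) S=74.7408 payoff=57.6392 vs cont=56.9521 → 57.6392 [stop]  node(3,1) S=100.6157 payoff=31.7643 vs cont=34.7281 → 34.7281 [wait]  node(3,2) S=135.4483 payoff=0.0000 vs cont=15.6501 → 15.6501 [wait]  node(3,3) S=182.3399 payoff=0.0000 vs cont=4.4838 → 4.4838 [wait]  ⇒ S*(3)=74.7408
t_2: node(2,0) S=86.7185 payoff=45.6615 vs cont=46.3687 → 46.3687 [wait]  node(2,1) S=116.7400 payoff=15.6400 vs cont=25.4144 → 25.4144 [wait]  node(2,2) S=157.1548 payoff=0.0000 vs cont=10.2239 → 10.2239 [wait]  ⇒ S*(2)=-
t_1: node(1,0) S=100.6157 payoff=31.7643 vs cont=36.0949 → 36.0949 [wait]  node(1,1) S=135.4483 payoff=0.0000 vs cont=18.0106 → 18.0106 [wait]  ⇒ S*(1)=-
t_0: node(0,0) S=116.7400 payoff=15.6400 vs cont=27.2493 → 27.2493 [wait]  ⇒ S*(0)=-

price = 27.2493
boundary = - - - 74.7408 64.4175 74.7408 86.7185 100.6157 86.7185
tree:
27.2493
36.0949 18.0106
46.3687 25.4144 10.2239
57.6392 34.7281 15.6501 4.4838
67.9625 45.7109 23.2672 7.6068 1.1644
76.8600 57.6392 33.3532 12.6454 2.2556 0.0000
84.5285 67.9625 45.6615 20.4468 4.3695 0.0000 0.0000
91.1378 76.8600 57.6392 31.7643 8.4645 0.0000 0.0000 0.0000
96.8342 84.5285 67.9625 45.6615 16.3972 0.0000 0.0000 0.0000 0.0000
101.7439 91.1378 76.8600 57.6392 31.7643 0.0000 0.0000 0.0000 0.0000 0.0000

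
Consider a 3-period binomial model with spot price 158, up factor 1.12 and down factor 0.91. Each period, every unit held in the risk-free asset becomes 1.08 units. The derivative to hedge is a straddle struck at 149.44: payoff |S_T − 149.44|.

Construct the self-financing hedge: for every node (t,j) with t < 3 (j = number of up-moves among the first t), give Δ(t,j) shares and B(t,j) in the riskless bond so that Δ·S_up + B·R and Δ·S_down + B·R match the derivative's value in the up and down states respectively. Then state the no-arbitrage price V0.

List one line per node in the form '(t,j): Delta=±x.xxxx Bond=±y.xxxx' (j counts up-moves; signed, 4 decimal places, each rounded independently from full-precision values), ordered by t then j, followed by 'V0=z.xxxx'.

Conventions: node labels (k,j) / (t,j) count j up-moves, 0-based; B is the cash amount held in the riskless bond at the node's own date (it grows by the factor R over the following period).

(0,0): Delta=0.9023 Bond=-102.4509
(1,0): Delta=0.5351 Bond=-57.8482
(1,1): Delta=0.9725 Bond=-123.0702
(2,0): Delta=-1.0000 Bond=138.3704
(2,1): Delta=0.8285 Bond=-109.7341
(2,2): Delta=1.0000 Bond=-138.3704
V0=40.1086

Risk-neutral probability p* = (R−d)/(u−d) = (1.08−0.91)/(1.12−0.91) = 0.8095.
Terminal payoffs: V(3,0)=30.3758, V(3,1)=2.8994, V(3,2)=30.9176, V(3,3)=72.5386
  t=2,j=0: stock 130.8398 → up 146.5406 (V=2.8994), down 119.0642 (V=30.3758). Price 7.5306; hedge Δ=-1.0000, bond B=138.3704.
  t=2,j=1: stock 161.0336 → up 180.3576 (V=30.9176), down 146.5406 (V=2.8994). Price 23.6860; hedge Δ=0.8285, bond B=-109.7341.
  t=2,j=2: stock 198.1952 → up 221.9786 (V=72.5386), down 180.3576 (V=30.9176). Price 59.8248; hedge Δ=1.0000, bond B=-138.3704.
  t=1,j=0: stock 143.7800 → up 161.0336 (V=23.6860), down 130.8398 (V=7.5306). Price 19.0822; hedge Δ=0.5351, bond B=-57.8482.
  t=1,j=1: stock 176.9600 → up 198.1952 (V=59.8248), down 161.0336 (V=23.6860). Price 49.0197; hedge Δ=0.9725, bond B=-123.0702.
  t=0,j=0: stock 158.0000 → up 176.9600 (V=49.0197), down 143.7800 (V=19.0822). Price 40.1086; hedge Δ=0.9023, bond B=-102.4509.
Check: Δ(0,0)·S0 + B(0,0) = 40.1086 = V0.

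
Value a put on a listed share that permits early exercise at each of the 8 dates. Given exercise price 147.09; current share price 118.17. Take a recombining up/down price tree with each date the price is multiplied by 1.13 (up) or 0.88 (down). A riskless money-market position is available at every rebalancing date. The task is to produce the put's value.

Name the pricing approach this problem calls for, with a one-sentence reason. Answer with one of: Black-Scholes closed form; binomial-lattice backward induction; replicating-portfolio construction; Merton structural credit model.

Key observation: the exercise right at every one of the 8 steps is what matters: each node needs max(147.09 − S, continuation), which only the stepwise tree valuation starting from spot 118.17 delivers.

framework: binomial-lattice backward induction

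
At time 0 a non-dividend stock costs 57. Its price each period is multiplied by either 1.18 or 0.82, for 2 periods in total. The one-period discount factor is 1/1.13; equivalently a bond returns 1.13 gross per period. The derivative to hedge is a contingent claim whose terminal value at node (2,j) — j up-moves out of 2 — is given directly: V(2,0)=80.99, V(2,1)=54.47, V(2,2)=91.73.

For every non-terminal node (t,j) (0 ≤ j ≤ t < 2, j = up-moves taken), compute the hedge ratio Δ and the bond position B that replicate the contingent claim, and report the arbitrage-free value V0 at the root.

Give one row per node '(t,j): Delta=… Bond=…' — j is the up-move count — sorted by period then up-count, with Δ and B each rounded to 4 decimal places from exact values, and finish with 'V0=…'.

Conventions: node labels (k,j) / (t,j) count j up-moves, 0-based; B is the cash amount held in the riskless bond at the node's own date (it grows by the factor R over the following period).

Since d<R<u, set p* = (R−d)/(u−d) = 0.8611; price each node as the discounted p*-expectation of its children.
Expiry values: V(2,0)=80.9900, V(2,1)=54.4700, V(2,2)=91.7300
(1,0): S=46.7400. Δ = (V_up−V_dn)/(S_up−S_dn) = (54.4700−80.9900)/(55.1532−38.3268) = -1.5761. V = [p*·54.4700 + (1−p*)·80.9900]/1.13 = 51.4631. B = V − Δ·S = 125.1298.
(1,1): S=67.2600. Δ = (V_up−V_dn)/(S_up−S_dn) = (91.7300−54.4700)/(79.3668−55.1532) = 1.5388. V = [p*·91.7300 + (1−p*)·54.4700]/1.13 = 76.5973. B = V − Δ·S = -26.9027.
(0,0): S=57.0000. Δ = (V_up−V_dn)/(S_up−S_dn) = (76.5973−51.4631)/(67.2600−46.7400) = 1.2249. V = [p*·76.5973 + (1−p*)·51.4631]/1.13 = 64.6960. B = V − Δ·S = -5.1213.
Check: Δ(0,0)·S0 + B(0,0) = 64.6960 = V0.

(0,0): Delta=1.2249 Bond=-5.1213
(1,0): Delta=-1.5761 Bond=125.1298
(1,1): Delta=1.5388 Bond=-26.9027
V0=64.6960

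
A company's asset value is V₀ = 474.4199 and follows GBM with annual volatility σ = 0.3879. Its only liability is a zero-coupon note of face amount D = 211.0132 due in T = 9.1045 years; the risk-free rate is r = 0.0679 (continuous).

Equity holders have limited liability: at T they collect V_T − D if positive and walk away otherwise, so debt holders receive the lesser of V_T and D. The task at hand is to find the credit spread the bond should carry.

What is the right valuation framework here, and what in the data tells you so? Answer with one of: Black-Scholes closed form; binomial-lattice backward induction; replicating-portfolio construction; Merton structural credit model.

Key observation: a levered firm with one bullet debt due at 9.1045 years is the canonical structural-credit setup: equity is a call on the firm's assets struck at the face value.

framework: Merton structural credit model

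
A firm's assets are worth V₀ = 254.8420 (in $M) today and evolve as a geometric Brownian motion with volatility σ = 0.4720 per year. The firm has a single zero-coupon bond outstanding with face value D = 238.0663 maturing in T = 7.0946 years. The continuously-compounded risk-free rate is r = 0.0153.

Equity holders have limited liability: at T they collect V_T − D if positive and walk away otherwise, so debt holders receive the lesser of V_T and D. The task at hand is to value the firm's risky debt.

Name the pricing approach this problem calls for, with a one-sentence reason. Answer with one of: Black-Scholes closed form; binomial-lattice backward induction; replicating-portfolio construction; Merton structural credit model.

framework: Merton structural credit model

Key observation: assets follow a GBM and default happens iff V_T < 238.0663; valuing claims on that split (equity as a call, risky debt as the residual) is the structural model's definition.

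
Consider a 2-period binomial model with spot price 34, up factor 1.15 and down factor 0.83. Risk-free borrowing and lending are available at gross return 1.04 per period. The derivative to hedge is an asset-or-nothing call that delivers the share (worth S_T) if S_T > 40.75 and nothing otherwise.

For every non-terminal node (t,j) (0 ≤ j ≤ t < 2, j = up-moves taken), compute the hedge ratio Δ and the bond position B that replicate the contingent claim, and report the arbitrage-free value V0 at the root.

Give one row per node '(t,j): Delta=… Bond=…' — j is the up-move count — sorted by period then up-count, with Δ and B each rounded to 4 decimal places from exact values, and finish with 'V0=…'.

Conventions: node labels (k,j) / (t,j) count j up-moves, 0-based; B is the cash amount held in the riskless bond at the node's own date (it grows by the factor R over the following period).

The replicating-portfolio and risk-neutral prices coincide; use p* = (1.04−0.83)/(1.15−0.83) = 0.6563 for the latter.
Payoffs at expiry: V(2,0)=0.0000, V(2,1)=0.0000, V(2,2)=44.9650
  t=1,j=0: stock 28.2200 → up 32.4530 (V=0.0000), down 23.4226 (V=0.0000). Price 0.0000; hedge Δ=0.0000, bond B=0.0000.
  t=1,j=1: stock 39.1000 → up 44.9650 (V=44.9650), down 32.4530 (V=0.0000). Price 28.3733; hedge Δ=3.5938, bond B=-112.1423.
  t=0,j=0: stock 34.0000 → up 39.1000 (V=28.3733), down 28.2200 (V=0.0000). Price 17.9039; hedge Δ=2.6078, bond B=-70.7629.
Verification: the root portfolio costs Δ(0,0)·S0 + B(0,0) = 17.9039, matching V0.

(0,0): Delta=2.6078 Bond=-70.7629
(1,0): Delta=0.0000 Bond=0.0000
(1,1): Delta=3.5938 Bond=-112.1423
V0=17.9039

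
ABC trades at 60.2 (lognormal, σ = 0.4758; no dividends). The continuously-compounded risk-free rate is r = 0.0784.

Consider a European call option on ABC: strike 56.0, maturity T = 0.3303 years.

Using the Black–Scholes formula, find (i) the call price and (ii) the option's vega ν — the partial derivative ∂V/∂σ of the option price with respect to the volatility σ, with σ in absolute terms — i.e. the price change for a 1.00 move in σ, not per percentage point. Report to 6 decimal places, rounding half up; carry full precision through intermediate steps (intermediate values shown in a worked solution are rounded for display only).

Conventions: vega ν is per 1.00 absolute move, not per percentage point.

σ√T = 0.4758·√0.3303 = 0.273451
d₁ = (ln(S/K) + (r+σ²/2)T) / (σ√T) = (ln(60.2/56.0) + (0.0784+0.4758²/2)·0.3303) / 0.273451 = (0.072321 + 0.063283) / 0.273451 = 0.495899
d₂ = d₁ − σ√T = 0.495899 − 0.273451 = 0.222448
e^{−rT} = 0.974437
N(d₁) = 0.690017,  N(d₂) = 0.588018
Call price V = S·N(d₁) − K·e^{−rT}·N(d₂) = 41.539029 − 32.087215 = 9.451814
φ(d₁) = (1/√(2π))·e^{−d₁²/2} = 0.352785
ν = S·φ(d₁)·√T = 12.205651

price = 9.451814
ν = 12.205651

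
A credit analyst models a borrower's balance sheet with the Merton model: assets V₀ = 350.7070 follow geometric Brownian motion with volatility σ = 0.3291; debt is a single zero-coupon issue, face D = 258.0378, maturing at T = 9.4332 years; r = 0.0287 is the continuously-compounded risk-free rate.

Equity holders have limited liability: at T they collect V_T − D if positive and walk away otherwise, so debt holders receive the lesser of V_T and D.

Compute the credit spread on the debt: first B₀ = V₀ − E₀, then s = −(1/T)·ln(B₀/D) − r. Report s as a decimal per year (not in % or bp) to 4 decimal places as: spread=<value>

Apply the equity-as-call identities (strike 258.0378, horizon 9.4332 years):
d₁ = [ln(V₀/D) + (r + σ²/2)T] / (σ√T)
   = [ln(350.7070/258.0378) + (0.0287 + 0.5·0.3291²)·9.4332] / (0.3291·√9.4332)
   = [0.306845 + 0.781573] / 1.010782 = 1.076808
d₂ = d₁ − σ√T = 1.076808 − 1.010782 = 0.066026
N(d₁) = 0.859217,  N(d₂) = 0.526321,  e^(−rT) = 0.762820
E₀ = V₀·N(d₁) − D·e^(−rT)·N(d₂)
   = 350.7070·0.859217 − 258.0378·0.762820·0.526321 = 197.734140
B₀ = V₀ − E₀ = 350.7070 − 197.734140 = 152.972860
spread = −(1/T)·ln(B₀/D) − r = −(1/9.4332)·ln(152.972860/258.0378) − 0.0287 = 0.02672611

spread=0.0267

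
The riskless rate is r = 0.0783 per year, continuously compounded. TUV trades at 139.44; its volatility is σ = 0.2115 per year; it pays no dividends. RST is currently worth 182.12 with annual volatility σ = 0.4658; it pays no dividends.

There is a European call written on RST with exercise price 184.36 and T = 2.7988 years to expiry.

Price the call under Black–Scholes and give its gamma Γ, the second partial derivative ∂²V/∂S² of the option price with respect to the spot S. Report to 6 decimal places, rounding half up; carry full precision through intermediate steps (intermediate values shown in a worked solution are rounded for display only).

σ√T = 0.4658·√2.7988 = 0.779265
d₁ = (ln(S/K) + (r+σ²/2)T) / (σ√T) = (ln(182.12/184.36) + (0.0783+0.4658²/2)·2.7988) / 0.779265 = (-0.012225 + 0.522773) / 0.779265 = 0.655167
d₂ = d₁ − σ√T = 0.655167 − 0.779265 = -0.124099
e^{−rT} = 0.803204
N(d₁) = 0.743820,  N(d₂) = 0.450619
Call price V = S·N(d₁) − K·e^{−rT}·N(d₂) = 135.464461 − 66.727040 = 68.737421
φ(d₁) = (1/√(2π))·e^{−d₁²/2} = 0.321885
Γ = φ(d₁) / (S·σ·√T) = 0.002268

price = 68.737421
Γ = 0.002268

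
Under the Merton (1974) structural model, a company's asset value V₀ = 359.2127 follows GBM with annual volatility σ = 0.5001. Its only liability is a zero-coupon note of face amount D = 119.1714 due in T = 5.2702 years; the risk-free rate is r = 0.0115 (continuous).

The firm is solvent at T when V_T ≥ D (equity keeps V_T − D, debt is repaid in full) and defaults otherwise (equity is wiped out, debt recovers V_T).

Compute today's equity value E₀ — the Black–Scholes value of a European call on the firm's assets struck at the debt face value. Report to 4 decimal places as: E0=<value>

Work the structural quantities from V₀ = 359.2127 against face 119.1714:
d₁ = [ln(V₀/D) + (r + σ²/2)T] / (σ√T)
   = [ln(359.2127/119.1714) + (0.0115 + 0.5·0.5001²)·5.2702] / (0.5001·√5.2702)
   = [1.103352 + 0.719646] / 1.148075 = 1.587873
d₂ = d₁ − σ√T = 1.587873 − 1.148075 = 0.439797
N(d₁) = 0.943842,  N(d₂) = 0.669958,  e^(−rT) = 0.941193
E₀ = V₀·N(d₁) − D·e^(−rT)·N(d₂)
   = 359.2127·0.943842 − 119.1714·0.941193·0.669958 = 263.895511

E0=263.8955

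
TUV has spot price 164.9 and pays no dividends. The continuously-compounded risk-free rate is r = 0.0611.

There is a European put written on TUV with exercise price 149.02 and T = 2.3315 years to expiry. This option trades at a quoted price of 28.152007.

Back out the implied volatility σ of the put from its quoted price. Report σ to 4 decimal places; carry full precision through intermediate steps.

sigma = 0.5021

At σ = 0.5021 the Black–Scholes value reproduces the quote:
σ√T = 0.5021·√2.3315 = 0.766669
d₁ = (ln(S/K) + (r+σ²/2)T) / (σ√T) = (ln(164.9/149.02) + (0.0611+0.5021²/2)·2.3315) / 0.766669 = (0.101259 + 0.436345) / 0.766669 = 0.701221
d₂ = d₁ − σ√T = 0.701221 − 0.766669 = -0.065449
e^{−rT} = 0.867227
N(−d₁) = 0.241583,  N(−d₂) = 0.526092
V = K·e^{−rT}·N(−d₂) − S·N(−d₁) = 67.988995 − 39.836988 = 28.152007 (the quoted price), and the Black–Scholes price is strictly increasing in σ, so σ is unique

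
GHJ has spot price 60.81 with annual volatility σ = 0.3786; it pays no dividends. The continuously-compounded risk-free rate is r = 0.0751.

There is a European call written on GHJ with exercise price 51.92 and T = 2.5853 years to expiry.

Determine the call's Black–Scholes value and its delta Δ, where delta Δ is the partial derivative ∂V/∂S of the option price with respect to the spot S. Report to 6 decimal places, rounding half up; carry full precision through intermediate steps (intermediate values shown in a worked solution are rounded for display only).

price = 23.341117
Δ = 0.811368

σ√T = 0.3786·√2.5853 = 0.608746
d₁ = (ln(S/K) + (r+σ²/2)T) / (σ√T) = (ln(60.81/51.92) + (0.0751+0.3786²/2)·2.5853) / 0.608746 = (0.158050 + 0.379442) / 0.608746 = 0.882950
d₂ = d₁ − σ√T = 0.882950 − 0.608746 = 0.274204
e^{−rT} = 0.823529
N(d₁) = 0.811368,  N(d₂) = 0.608036
Call price V = S·N(d₁) − K·e^{−rT}·N(d₂) = 49.339304 − 25.998187 = 23.341117
Δ = N(d₁) = 0.811368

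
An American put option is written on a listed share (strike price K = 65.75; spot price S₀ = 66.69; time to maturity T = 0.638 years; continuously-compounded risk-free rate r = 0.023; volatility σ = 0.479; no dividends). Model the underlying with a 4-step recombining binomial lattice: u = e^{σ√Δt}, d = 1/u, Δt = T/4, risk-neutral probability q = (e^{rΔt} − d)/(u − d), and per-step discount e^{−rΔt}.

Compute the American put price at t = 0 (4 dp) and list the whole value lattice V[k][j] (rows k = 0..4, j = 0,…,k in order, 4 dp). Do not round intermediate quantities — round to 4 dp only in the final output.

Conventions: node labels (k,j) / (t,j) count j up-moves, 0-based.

price = 8.6988
tree:
8.6988
13.5439 3.1229
20.2617 5.8246 0.0000
28.1820 10.8636 0.0000 0.0000
34.7231 20.2617 0.0000 0.0000 0.0000

Δt=0.15950, u=1.21082, d=0.82588, q=0.46187, disc=e^(-rΔt)=0.99634
k=4 terminal: V=max(K-S,0) → 34.7231 20.2617 0.0000 0.0000 0.0000
k=3: j=0 S=37.5680 intr=28.1820 cont=27.9412 V=28.1820[EX]; j=1 S=55.0782 intr=10.6718 cont=10.8636 V=10.8636[hold]; j=2 S=80.7498 intr=0.0000 cont=0.0000 V=0.0000[hold]; j=3 S=118.3867 intr=0.0000 cont=0.0000 V=0.0000[hold]
k=2: j=0 S=45.4883 intr=20.2617 cont=20.1092 V=20.2617[EX]; j=1 S=66.6900 intr=0.0000 cont=5.8246 V=5.8246[hold]; j=2 S=97.7737 intr=0.0000 cont=0.0000 V=0.0000[hold]
k=1: j=0 S=55.0782 intr=10.6718 cont=13.5439 V=13.5439[hold]; j=1 S=80.7498 intr=0.0000 cont=3.1229 V=3.1229[hold]
k=0: j=0 S=66.6900 intr=0.0000 cont=8.6988 V=8.6988[hold]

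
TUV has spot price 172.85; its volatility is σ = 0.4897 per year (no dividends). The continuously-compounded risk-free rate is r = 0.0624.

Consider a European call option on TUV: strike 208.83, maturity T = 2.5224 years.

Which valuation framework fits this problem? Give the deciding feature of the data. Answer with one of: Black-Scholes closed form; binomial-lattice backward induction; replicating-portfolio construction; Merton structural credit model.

framework: Black-Scholes closed form

Key observation: with TUV following a GBM at constant σ and r, the European call struck at 208.83 prices in closed form — nothing here needs a stepwise model or a balance sheet.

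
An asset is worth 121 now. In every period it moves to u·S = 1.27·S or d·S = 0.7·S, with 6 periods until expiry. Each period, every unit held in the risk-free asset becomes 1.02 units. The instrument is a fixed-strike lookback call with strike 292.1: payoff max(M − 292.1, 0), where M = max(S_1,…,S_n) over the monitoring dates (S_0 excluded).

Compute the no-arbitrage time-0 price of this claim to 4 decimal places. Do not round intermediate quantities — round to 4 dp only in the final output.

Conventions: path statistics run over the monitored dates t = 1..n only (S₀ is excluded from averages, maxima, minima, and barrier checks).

price = 9.2094

No-arbitrage gives p* = (R−d)/(u−d) = 0.5614: enumerate every path, weight its payoff by its p*-probability, and discount by R^6.
Enumerate all 2^6 = 64 price paths (U = up ×1.27, D = down ×0.7); each path with k up-moves has probability p*^k·(1−p*)^(6−k).
DDDDDD: M=84.7000, payoff=0.0000, prob=0.007119
UDDDDD: M=153.6700, payoff=0.0000, prob=0.009112
DUDDDD: M=107.5690, payoff=0.0000, prob=0.009112
UUDDDD: M=195.1609, payoff=0.0000, prob=0.011663
DDUDDD: M=84.7000, payoff=0.0000, prob=0.009112
UDUDDD: M=153.6700, payoff=0.0000, prob=0.011663
DUUDDD: M=136.6126, payoff=0.0000, prob=0.011663
UUUDDD: M=247.8543, payoff=0.0000, prob=0.014929
DDDUDD: M=84.7000, payoff=0.0000, prob=0.009112
UDDUDD: M=153.6700, payoff=0.0000, prob=0.011663
DUDUDD: M=107.5690, payoff=0.0000, prob=0.011663
UUDUDD: M=195.1609, payoff=0.0000, prob=0.014929
DDUUDD: M=95.6288, payoff=0.0000, prob=0.011663
UDUUDD: M=173.4980, payoff=0.0000, prob=0.014929
DUUUDD: M=173.4980, payoff=0.0000, prob=0.014929
UUUUDD: M=314.7750, payoff=22.6750, prob=0.019109
DDDDUD: M=84.7000, payoff=0.0000, prob=0.009112
UDDDUD: M=153.6700, payoff=0.0000, prob=0.011663
DUDDUD: M=107.5690, payoff=0.0000, prob=0.011663
UUDDUD: M=195.1609, payoff=0.0000, prob=0.014929
DDUDUD: M=84.7000, payoff=0.0000, prob=0.011663
UDUDUD: M=153.6700, payoff=0.0000, prob=0.014929
DUUDUD: M=136.6126, payoff=0.0000, prob=0.014929
UUUDUD: M=247.8543, payoff=0.0000, prob=0.019109
DDDUUD: M=84.7000, payoff=0.0000, prob=0.011663
UDDUUD: M=153.6700, payoff=0.0000, prob=0.014929
DUDUUD: M=121.4486, payoff=0.0000, prob=0.014929
UUDUUD: M=220.3425, payoff=0.0000, prob=0.019109
DDUUUD: M=121.4486, payoff=0.0000, prob=0.014929
UDUUUD: M=220.3425, payoff=0.0000, prob=0.019109
DUUUUD: M=220.3425, payoff=0.0000, prob=0.019109
UUUUUD: M=399.7643, payoff=107.6643, prob=0.024459
DDDDDU: M=84.7000, payoff=0.0000, prob=0.009112
UDDDDU: M=153.6700, payoff=0.0000, prob=0.011663
DUDDDU: M=107.5690, payoff=0.0000, prob=0.011663
UUDDDU: M=195.1609, payoff=0.0000, prob=0.014929
DDUDDU: M=84.7000, payoff=0.0000, prob=0.011663
UDUDDU: M=153.6700, payoff=0.0000, prob=0.014929
DUUDDU: M=136.6126, payoff=0.0000, prob=0.014929
UUUDDU: M=247.8543, payoff=0.0000, prob=0.019109
DDDUDU: M=84.7000, payoff=0.0000, prob=0.011663
UDDUDU: M=153.6700, payoff=0.0000, prob=0.014929
DUDUDU: M=107.5690, payoff=0.0000, prob=0.014929
UUDUDU: M=195.1609, payoff=0.0000, prob=0.019109
DDUUDU: M=95.6288, payoff=0.0000, prob=0.014929
UDUUDU: M=173.4980, payoff=0.0000, prob=0.019109
DUUUDU: M=173.4980, payoff=0.0000, prob=0.019109
UUUUDU: M=314.7750, payoff=22.6750, prob=0.024459
DDDDUU: M=84.7000, payoff=0.0000, prob=0.011663
UDDDUU: M=153.6700, payoff=0.0000, prob=0.014929
DUDDUU: M=107.5690, payoff=0.0000, prob=0.014929
UUDDUU: M=195.1609, payoff=0.0000, prob=0.019109
DDUDUU: M=85.0140, payoff=0.0000, prob=0.014929
UDUDUU: M=154.2398, payoff=0.0000, prob=0.019109
DUUDUU: M=154.2398, payoff=0.0000, prob=0.019109
UUUDUU: M=279.8350, payoff=0.0000, prob=0.024459
DDDUUU: M=85.0140, payoff=0.0000, prob=0.014929
UDDUUU: M=154.2398, payoff=0.0000, prob=0.019109
DUDUUU: M=154.2398, payoff=0.0000, prob=0.019109
UUDUUU: M=279.8350, payoff=0.0000, prob=0.024459
DDUUUU: M=154.2398, payoff=0.0000, prob=0.019109
UDUUUU: M=279.8350, payoff=0.0000, prob=0.024459
DUUUUU: M=279.8350, payoff=0.0000, prob=0.024459
UUUUUU: M=507.7006, payoff=215.6006, prob=0.031308
Price = Σ prob·payoff / R^6 = 10.371226 / 1.126162 = 9.2094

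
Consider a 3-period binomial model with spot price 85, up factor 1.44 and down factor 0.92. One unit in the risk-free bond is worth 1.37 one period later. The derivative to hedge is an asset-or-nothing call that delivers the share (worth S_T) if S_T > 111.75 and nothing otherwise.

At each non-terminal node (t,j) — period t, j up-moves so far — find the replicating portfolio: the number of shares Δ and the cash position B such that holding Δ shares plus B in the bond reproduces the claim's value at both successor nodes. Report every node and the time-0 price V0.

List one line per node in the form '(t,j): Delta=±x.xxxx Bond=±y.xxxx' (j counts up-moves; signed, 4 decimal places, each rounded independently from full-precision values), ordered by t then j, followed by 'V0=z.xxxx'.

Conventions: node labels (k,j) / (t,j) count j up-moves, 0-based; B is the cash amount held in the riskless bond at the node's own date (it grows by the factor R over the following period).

(0,0): Delta=1.2828 Bond=-25.9949
(1,0): Delta=2.5189 Bond=-132.2770
(1,1): Delta=1.1599 Bond=-20.5764
(2,0): Delta=0.0000 Bond=0.0000
(2,1): Delta=2.7692 Bond=-209.4091
(2,2): Delta=1.0000 Bond=0.0000
V0=83.0417

Arbitrage-free pricing uses the up-move probability p* = (R−d)/(u−d) = 0.8654, discounting each step at R = 1.37.
Expiry values: V(3,0)=0.0000, V(3,1)=0.0000, V(3,2)=162.1555, V(3,3)=253.8086
Node (2,0) S=71.9440: V=(p*·0.0000+(1−p*)·0.0000)/1.37=0.0000; Δ=(0.0000−0.0000)/(103.5994−66.1885)=0.0000; B=V−Δ·S=0.0000
Node (2,1) S=112.6080: V=(p*·162.1555+(1−p*)·0.0000)/1.37=102.4284; Δ=(162.1555−0.0000)/(162.1555−103.5994)=2.7692; B=V−Δ·S=-209.4091
Node (2,2) S=176.2560: V=(p*·253.8086+(1−p*)·162.1555)/1.37=176.2560; Δ=(253.8086−162.1555)/(253.8086−162.1555)=1.0000; B=V−Δ·S=0.0000
Node (1,0) S=78.2000: V=(p*·102.4284+(1−p*)·0.0000)/1.37=64.7007; Δ=(102.4284−0.0000)/(112.6080−71.9440)=2.5189; B=V−Δ·S=-132.2770
Node (1,1) S=122.4000: V=(p*·176.2560+(1−p*)·102.4284)/1.37=121.3998; Δ=(176.2560−102.4284)/(176.2560−112.6080)=1.1599; B=V−Δ·S=-20.5764
Node (0,0) S=85.0000: V=(p*·121.3998+(1−p*)·64.7007)/1.37=83.0417; Δ=(121.3998−64.7007)/(122.4000−78.2000)=1.2828; B=V−Δ·S=-25.9949
As a check, the time-0 holding Δ(0,0)·S0 + B(0,0) comes to 83.0417 — exactly V0.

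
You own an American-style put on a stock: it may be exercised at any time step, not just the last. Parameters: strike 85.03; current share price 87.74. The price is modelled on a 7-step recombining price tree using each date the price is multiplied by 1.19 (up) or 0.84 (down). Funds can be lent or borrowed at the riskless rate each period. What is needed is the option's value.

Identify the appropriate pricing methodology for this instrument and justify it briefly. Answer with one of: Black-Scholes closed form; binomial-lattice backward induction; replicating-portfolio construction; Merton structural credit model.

framework: binomial-lattice backward induction

Key observation: early exercise of the strike-85.03 put must be checked at each of the 7 dates (spot 87.74), which forces a node-by-node comparison of intrinsic and continuation value backward from expiry.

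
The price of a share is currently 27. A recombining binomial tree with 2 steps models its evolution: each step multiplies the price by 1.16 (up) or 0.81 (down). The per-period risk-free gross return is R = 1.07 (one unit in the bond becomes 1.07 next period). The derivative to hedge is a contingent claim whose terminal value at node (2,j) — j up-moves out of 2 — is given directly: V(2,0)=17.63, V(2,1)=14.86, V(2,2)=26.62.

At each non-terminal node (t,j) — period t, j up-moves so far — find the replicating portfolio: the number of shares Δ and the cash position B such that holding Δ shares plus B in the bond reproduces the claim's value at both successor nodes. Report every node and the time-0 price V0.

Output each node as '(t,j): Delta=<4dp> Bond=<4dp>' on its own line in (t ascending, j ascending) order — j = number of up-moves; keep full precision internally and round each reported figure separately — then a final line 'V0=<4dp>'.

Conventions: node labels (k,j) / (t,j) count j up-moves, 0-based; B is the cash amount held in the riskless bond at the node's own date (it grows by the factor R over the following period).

(0,0): Delta=0.7935 Bond=-2.6176
(1,0): Delta=-0.3619 Bond=22.4678
(1,1): Delta=1.0728 Bond=-11.5477
V0=18.8075

Since d<R<u, set p* = (R−d)/(u−d) = 0.7429; price each node as the discounted p*-expectation of its children.
Payoffs at expiry: V(2,0)=17.6300, V(2,1)=14.8600, V(2,2)=26.6200
  t=1,j=0: stock 21.8700 → up 25.3692 (V=14.8600), down 17.7147 (V=17.6300). Price 14.5535; hedge Δ=-0.3619, bond B=22.4678.
  t=1,j=1: stock 31.3200 → up 36.3312 (V=26.6200), down 25.3692 (V=14.8600). Price 22.0523; hedge Δ=1.0728, bond B=-11.5477.
  t=0,j=0: stock 27.0000 → up 31.3200 (V=22.0523), down 21.8700 (V=14.5535). Price 18.8075; hedge Δ=0.7935, bond B=-2.6176.
As a check, the time-0 holding Δ(0,0)·S0 + B(0,0) comes to 18.8075 — exactly V0.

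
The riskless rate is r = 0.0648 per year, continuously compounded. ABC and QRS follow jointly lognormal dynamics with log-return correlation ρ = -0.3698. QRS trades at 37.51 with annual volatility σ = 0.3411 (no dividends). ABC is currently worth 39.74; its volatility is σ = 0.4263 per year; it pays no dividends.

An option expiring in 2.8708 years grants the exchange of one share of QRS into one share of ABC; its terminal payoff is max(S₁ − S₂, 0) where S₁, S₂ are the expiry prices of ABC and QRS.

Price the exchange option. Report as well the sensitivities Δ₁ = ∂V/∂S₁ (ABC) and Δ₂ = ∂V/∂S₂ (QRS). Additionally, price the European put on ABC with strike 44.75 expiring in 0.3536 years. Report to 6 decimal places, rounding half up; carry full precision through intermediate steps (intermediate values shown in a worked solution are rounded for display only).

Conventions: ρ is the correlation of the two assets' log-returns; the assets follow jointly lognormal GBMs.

σ_eff = √(σ₁² + σ₂² − 2ρσ₁σ₂) = √(0.4263² + 0.3411² − 2·-0.3698·0.4263·0.3411) = 0.636888
d₁ = (ln(S₁/S₂) + (q₂ − q₁ + σ_eff²/2)T) / (σ_eff√T) = (ln(39.74/37.51) + (0.0 − 0.0 + 0.202813)·2.8708) / 1.079108 = 0.593071
d₂ = d₁ − σ_eff√T = 0.593071 − 1.079108 = -0.486037
N(d₁) = 0.723433,  N(d₂) = 0.313471
V = S₁·e^{−q₁T}·N(d₁) − S₂·e^{−q₂T}·N(d₂) = 28.749234 − 11.758280 = 16.990954
Δ₁ = e^{−q₁T}·N(d₁) = 0.723433;  Δ₂ = −e^{−q₂T}·N(d₂) = -0.313471
[vanilla: ABC put K=44.75]
σ√T = 0.4263·√0.3536 = 0.253496
d₁ = (ln(S/K) + (r+σ²/2)T) / (σ√T) = (ln(39.74/44.75) + (0.0648+0.4263²/2)·0.3536) / 0.253496 = (-0.118733 + 0.055043) / 0.253496 = -0.251245
d₂ = d₁ − σ√T = -0.251245 − 0.253496 = -0.504742
e^{−rT} = 0.977347
N(−d₁) = 0.599188,  N(−d₂) = 0.693130
price = K·e^{−rT}·N(−d₂) − S·N(−d₁) = 30.314927 − 23.811724 = 6.503203

exchange price = 16.990954
Δ1 = 0.723433
Δ2 = -0.313471
price(ABC put K=44.75) = 6.503203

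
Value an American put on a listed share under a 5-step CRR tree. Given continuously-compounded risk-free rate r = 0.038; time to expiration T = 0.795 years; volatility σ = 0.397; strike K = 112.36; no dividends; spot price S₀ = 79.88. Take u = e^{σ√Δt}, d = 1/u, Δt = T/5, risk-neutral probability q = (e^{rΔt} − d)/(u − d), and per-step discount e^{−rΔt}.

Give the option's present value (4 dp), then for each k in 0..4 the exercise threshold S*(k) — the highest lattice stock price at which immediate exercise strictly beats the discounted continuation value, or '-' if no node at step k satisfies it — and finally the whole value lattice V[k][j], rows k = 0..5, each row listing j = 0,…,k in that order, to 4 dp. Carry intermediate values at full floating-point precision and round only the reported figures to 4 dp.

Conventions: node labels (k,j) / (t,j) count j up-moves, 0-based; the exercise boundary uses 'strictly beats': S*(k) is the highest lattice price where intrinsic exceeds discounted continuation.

price = 34.0692
boundary = - 68.1849 58.2020 68.1849 79.8800
tree:
34.0692
44.1751 23.5327
54.1580 33.0680 13.4823
62.6793 44.1751 21.4324 5.0252
69.9530 54.1580 32.4800 9.7143 0.0000
76.1618 62.6793 44.1751 18.7789 0.0000 0.0000

Δt=0.15900  u=1.17152  d=0.85359  q=0.47957  discount=0.99398
step 5 (expiry): payoffs max(K−S,0) = 76.1618 62.6793 44.1751 18.7789 0.0000 0.0000
step 4: (k=4,j=0): S=42.4070, K−S=69.9530, hold=69.2762 ⇒ V=69.9530 exercise | (k=4,j=1): S=58.2020, K−S=54.1580, hold=53.4812 ⇒ V=54.1580 exercise | (k=4,j=2): S=79.8800, K−S=32.4800, hold=31.8032 ⇒ V=32.4800 exercise | (k=4,j=3): S=109.6322, K−S=2.7278, hold=9.7143 ⇒ V=9.7143 continue | (k=4,j=4): S=150.4660, K−S=0.0000, hold=0.0000 ⇒ V=0.0000 continue  boundary S*=79.8800
step 3: (k=3,j=0): S=49.6807, K−S=62.6793, hold=62.0025 ⇒ V=62.6793 exercise | (k=3,j=1): S=68.1849, K−S=44.1751, hold=43.4983 ⇒ V=44.1751 exercise | (k=3,j=2): S=93.5811, K−S=18.7789, hold=21.4324 ⇒ V=21.4324 continue | (k=3,j=3): S=128.4365, K−S=0.0000, hold=5.0252 ⇒ V=5.0252 continue  boundary S*=68.1849
step 2: (k=2,j=0): S=58.2020, K−S=54.1580, hold=53.4812 ⇒ V=54.1580 exercise | (k=2,j=1): S=79.8800, K−S=32.4800, hold=33.0680 ⇒ V=33.0680 continue | (k=2,j=2): S=109.6322, K−S=2.7278, hold=13.4823 ⇒ V=13.4823 continue  boundary S*=58.2020
step 1: (k=1,j=0): S=68.1849, K−S=44.1751, hold=43.7786 ⇒ V=44.1751 exercise | (k=1,j=1): S=93.5811, K−S=18.7789, hold=23.5327 ⇒ V=23.5327 continue  boundary S*=68.1849
step 0: (k=0,j=0): S=79.8800, K−S=32.4800, hold=34.0692 ⇒ V=34.0692 continue  boundary S*=-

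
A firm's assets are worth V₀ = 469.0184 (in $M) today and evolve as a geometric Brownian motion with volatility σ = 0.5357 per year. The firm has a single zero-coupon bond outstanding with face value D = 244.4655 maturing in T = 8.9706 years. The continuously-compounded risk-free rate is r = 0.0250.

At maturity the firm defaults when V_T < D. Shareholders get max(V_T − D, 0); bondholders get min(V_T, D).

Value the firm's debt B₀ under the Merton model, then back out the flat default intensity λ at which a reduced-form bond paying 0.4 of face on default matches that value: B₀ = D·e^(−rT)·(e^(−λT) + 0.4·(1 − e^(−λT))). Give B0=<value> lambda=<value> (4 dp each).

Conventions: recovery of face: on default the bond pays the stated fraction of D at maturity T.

B0=119.5680 lambda=0.1159

Equity is a call on the firm's assets struck at D = 244.4655:
d₁ = [ln(V₀/D) + (r + σ²/2)T] / (σ√T)
   = [ln(469.0184/244.4655) + (0.0250 + 0.5·0.5357²)·8.9706] / (0.5357·√8.9706)
   = [0.651568 + 1.511432] / 1.604473 = 1.348106
d₂ = d₁ − σ√T = 1.348106 − 1.604473 = -0.256367
N(d₁) = 0.911188,  N(d₂) = 0.398834,  e^(−rT) = 0.799103
E₀ = V₀·N(d₁) − D·e^(−rT)·N(d₂)
   = 469.0184·0.911188 − 244.4655·0.799103·0.398834 = 349.450418
B₀ = V₀ − E₀ = 469.0184 − 349.450418 = 119.567982
e^(−λT) = (B₀·e^(rT)/D − 0.4)/(1 − 0.4) = (119.5680·1.251403/244.4655 − 0.4)/0.6 = 0.35343437
λ = −ln(0.35343437)/8.9706 = 0.115941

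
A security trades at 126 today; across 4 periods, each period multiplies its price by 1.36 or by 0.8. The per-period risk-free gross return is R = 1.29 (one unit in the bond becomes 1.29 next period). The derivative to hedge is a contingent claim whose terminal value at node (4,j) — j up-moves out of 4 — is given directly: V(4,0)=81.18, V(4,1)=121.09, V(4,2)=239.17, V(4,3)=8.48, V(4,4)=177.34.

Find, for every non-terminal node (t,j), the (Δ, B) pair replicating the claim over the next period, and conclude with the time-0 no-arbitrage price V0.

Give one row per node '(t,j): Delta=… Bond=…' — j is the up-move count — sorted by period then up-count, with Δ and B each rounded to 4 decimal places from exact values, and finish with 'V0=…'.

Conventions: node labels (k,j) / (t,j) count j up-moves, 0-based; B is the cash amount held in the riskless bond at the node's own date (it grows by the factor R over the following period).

(0,0): Delta=0.3421 Bond=1.9712
(1,0): Delta=-1.5986 Bond=198.1646
(1,1): Delta=0.5051 Bond=-25.4032
(2,0): Delta=1.8592 Bond=-23.2111
(2,1): Delta=-1.8892 Bond=295.4671
(2,2): Delta=0.7063 Bond=-79.6611
(3,0): Delta=1.1047 Bond=18.7331
(3,1): Delta=1.9226 Bond=-36.8959
(3,2): Delta=-2.2095 Bond=440.8738
(3,3): Delta=0.9514 Bond=-180.4252
V0=45.0698

Arbitrage-free pricing uses the up-move probability p* = (R−d)/(u−d) = 0.8750, discounting each step at R = 1.29.
At maturity the claim pays: V(4,0)=81.1800, V(4,1)=121.0900, V(4,2)=239.1700, V(4,3)=8.4800, V(4,4)=177.3400
Node (3,0) S=64.5120: V=(p*·121.0900+(1−p*)·81.1800)/1.29=90.0010; Δ=(121.0900−81.1800)/(87.7363−51.6096)=1.1047; B=V−Δ·S=18.7331
Node (3,1) S=109.6704: V=(p*·239.1700+(1−p*)·121.0900)/1.29=173.9612; Δ=(239.1700−121.0900)/(149.1517−87.7363)=1.9226; B=V−Δ·S=-36.8959
Node (3,2) S=186.4397: V=(p*·8.4800+(1−p*)·239.1700)/1.29=28.9273; Δ=(8.4800−239.1700)/(253.5580−149.1517)=-2.2095; B=V−Δ·S=440.8738
Node (3,3) S=316.9475: V=(p*·177.3400+(1−p*)·8.4800)/1.29=121.1105; Δ=(177.3400−8.4800)/(431.0485−253.5580)=0.9514; B=V−Δ·S=-180.4252
Node (2,0) S=80.6400: V=(p*·173.9612+(1−p*)·90.0010)/1.29=126.7180; Δ=(173.9612−90.0010)/(109.6704−64.5120)=1.8592; B=V−Δ·S=-23.2111
Node (2,1) S=137.0880: V=(p*·28.9273+(1−p*)·173.9612)/1.29=36.4780; Δ=(28.9273−173.9612)/(186.4397−109.6704)=-1.8892; B=V−Δ·S=295.4671
Node (2,2) S=233.0496: V=(p*·121.1105+(1−p*)·28.9273)/1.29=84.9516; Δ=(121.1105−28.9273)/(316.9475−186.4397)=0.7063; B=V−Δ·S=-79.6611
Node (1,0) S=100.8000: V=(p*·36.4780+(1−p*)·126.7180)/1.29=37.0217; Δ=(36.4780−126.7180)/(137.0880−80.6400)=-1.5986; B=V−Δ·S=198.1646
Node (1,1) S=171.3600: V=(p*·84.9516+(1−p*)·36.4780)/1.29=61.1569; Δ=(84.9516−36.4780)/(233.0496−137.0880)=0.5051; B=V−Δ·S=-25.4032
Node (0,0) S=126.0000: V=(p*·61.1569+(1−p*)·37.0217)/1.29=45.0698; Δ=(61.1569−37.0217)/(171.3600−100.8000)=0.3421; B=V−Δ·S=1.9712
As a check, the time-0 holding Δ(0,0)·S0 + B(0,0) comes to 45.0698 — exactly V0.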